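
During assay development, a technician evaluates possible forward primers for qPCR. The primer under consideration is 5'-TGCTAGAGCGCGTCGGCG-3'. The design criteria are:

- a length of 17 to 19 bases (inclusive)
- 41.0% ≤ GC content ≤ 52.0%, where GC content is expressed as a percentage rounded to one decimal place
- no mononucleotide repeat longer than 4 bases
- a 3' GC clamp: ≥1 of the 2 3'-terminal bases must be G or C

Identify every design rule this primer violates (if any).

Base counts: A=2, T=3, G=8, C=5 (length 18).
length: length 18 ✓
GC content: GC 13/18 = 72.2%, outside 41.0–52.0% ✗
homopolymer run: longest run = 2 ✓
GC clamp: 3' end CG has 2 G/C ✓

Fails: GC content.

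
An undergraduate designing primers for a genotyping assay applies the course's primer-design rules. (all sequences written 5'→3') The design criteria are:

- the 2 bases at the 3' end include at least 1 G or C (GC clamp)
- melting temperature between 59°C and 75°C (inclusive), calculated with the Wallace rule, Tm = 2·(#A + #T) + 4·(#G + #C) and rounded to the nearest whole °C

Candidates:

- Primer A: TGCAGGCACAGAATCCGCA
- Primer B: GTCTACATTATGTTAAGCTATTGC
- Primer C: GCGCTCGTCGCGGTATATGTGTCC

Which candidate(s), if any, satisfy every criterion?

Primer A and Primer B.

Primer A (19 nt, A=6 T=2 G=5 C=6): 3' end CA has 1 G/C ✓; Tm = 2·8 + 4·11 = 60°C ✓ — passes.
Primer B (24 nt, A=6 T=10 G=4 C=4): 3' end GC has 2 G/C ✓; Tm = 2·16 + 4·8 = 64°C ✓ — passes.
Primer C (24 nt, A=2 T=7 G=8 C=7): 3' end CC has 2 G/C ✓; Tm = 2·9 + 4·15 = 78°C, outside 59–75°C ✗ — fails.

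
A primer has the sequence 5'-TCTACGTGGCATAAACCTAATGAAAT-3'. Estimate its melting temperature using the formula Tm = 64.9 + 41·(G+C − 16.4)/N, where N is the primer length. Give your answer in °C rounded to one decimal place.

53.2°C

Base counts: A=10, T=7, G=4, C=5; G+C = 9, N = 26.
Tm = 64.9 + 41·(9 − 16.4)/26 = 64.9 + -303.40/26 = 53.2°C.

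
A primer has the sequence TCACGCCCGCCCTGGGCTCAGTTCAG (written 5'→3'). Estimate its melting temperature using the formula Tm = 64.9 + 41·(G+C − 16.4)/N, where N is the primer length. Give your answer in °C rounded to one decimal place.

67.4°C

Base counts: A=3, T=5, G=7, C=11; G+C = 18, N = 26.
Tm = 64.9 + 41·(18 − 16.4)/26 = 64.9 + 65.60/26 = 67.4°C.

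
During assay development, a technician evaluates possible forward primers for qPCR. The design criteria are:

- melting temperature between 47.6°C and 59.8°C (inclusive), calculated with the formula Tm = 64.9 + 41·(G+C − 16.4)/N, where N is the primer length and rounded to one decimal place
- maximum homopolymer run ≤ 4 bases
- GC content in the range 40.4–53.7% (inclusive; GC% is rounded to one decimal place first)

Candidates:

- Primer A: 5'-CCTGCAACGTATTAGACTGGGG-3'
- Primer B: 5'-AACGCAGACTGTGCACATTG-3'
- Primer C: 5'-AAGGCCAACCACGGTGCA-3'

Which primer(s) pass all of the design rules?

Primer A (22 nt, A=5 T=5 G=7 C=5): Tm = 64.9 + 41·(12 − 16.4)/22 = 56.7°C ✓; longest run = 4 ✓; GC 12/22 = 54.5%, outside 40.4–53.7% ✗ — fails.
Primer B (20 nt, A=6 T=4 G=5 C=5): Tm = 64.9 + 41·(10 − 16.4)/20 = 51.8°C ✓; longest run = 2 ✓; GC 10/20 = 50.0% ✓ — passes.
Primer C (18 nt, A=6 T=1 G=5 C=6): Tm = 64.9 + 41·(11 − 16.4)/18 = 52.6°C ✓; longest run = 2 ✓; GC 11/18 = 61.1%, outside 40.4–53.7% ✗ — fails.

Primer B only.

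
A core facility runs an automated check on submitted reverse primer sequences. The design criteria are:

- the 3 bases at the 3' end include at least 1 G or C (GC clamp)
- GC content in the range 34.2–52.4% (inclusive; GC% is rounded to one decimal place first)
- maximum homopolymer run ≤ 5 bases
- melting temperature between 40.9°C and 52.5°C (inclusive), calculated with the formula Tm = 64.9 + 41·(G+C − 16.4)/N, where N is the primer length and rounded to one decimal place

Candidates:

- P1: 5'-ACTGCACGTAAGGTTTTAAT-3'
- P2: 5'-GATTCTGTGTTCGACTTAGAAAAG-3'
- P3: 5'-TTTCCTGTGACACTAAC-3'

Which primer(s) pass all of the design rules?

P1 (20 nt, A=6 T=7 G=4 C=3): 3' end AAT has 0 G/C, need ≥1 ✗; GC 7/20 = 35.0% ✓; longest run = 4 ✓; Tm = 64.9 + 41·(7 − 16.4)/20 = 45.6°C ✓ — fails.
P2 (24 nt, A=7 T=8 G=6 C=3): 3' end AAG has 1 G/C ✓; GC 9/24 = 37.5% ✓; longest run = 4 ✓; Tm = 64.9 + 41·(9 − 16.4)/24 = 52.3°C ✓ — passes.
P3 (17 nt, A=4 T=6 G=2 C=5): 3' end AAC has 1 G/C ✓; GC 7/17 = 41.2% ✓; longest run = 3 ✓; Tm = 64.9 + 41·(7 − 16.4)/17 = 42.2°C ✓ — passes.

P2 and P3.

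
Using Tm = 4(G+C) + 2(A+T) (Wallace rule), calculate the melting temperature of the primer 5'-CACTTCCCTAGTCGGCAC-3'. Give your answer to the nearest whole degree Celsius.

58°C

Base counts: A=3, T=4, G=3, C=8 (length 18).
Tm = 2·(3+4) + 4·(3+8) = 2·7 + 4·11 = 14 + 44 = 58°C.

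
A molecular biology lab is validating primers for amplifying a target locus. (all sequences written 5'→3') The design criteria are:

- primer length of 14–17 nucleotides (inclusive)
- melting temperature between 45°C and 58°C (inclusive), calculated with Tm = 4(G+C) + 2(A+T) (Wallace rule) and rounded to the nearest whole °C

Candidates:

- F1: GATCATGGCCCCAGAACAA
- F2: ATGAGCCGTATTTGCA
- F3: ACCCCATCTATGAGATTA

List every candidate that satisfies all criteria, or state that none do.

F2 only.

F1 (19 nt, A=7 T=2 G=4 C=6): length 19, outside 14–17 ✗; Tm = 2·9 + 4·10 = 58°C ✓ — fails.
F2 (16 nt, A=4 T=5 G=4 C=3): length 16 ✓; Tm = 2·9 + 4·7 = 46°C ✓ — passes.
F3 (18 nt, A=6 T=5 G=2 C=5): length 18, outside 14–17 ✗; Tm = 2·11 + 4·7 = 50°C ✓ — fails.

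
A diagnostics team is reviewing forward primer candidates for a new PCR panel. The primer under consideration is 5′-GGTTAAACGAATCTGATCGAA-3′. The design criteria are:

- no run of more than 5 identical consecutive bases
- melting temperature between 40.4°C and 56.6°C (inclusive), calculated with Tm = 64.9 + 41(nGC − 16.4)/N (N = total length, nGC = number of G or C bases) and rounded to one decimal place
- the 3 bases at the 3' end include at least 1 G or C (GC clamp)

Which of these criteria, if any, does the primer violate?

Base counts: A=8, T=5, G=5, C=3 (length 21).
homopolymer run: longest run = 3 ✓
Tm: Tm = 64.9 + 41·(8 − 16.4)/21 = 48.5°C ✓
GC clamp: 3' end GAA has 1 G/C ✓

Meets all criteria.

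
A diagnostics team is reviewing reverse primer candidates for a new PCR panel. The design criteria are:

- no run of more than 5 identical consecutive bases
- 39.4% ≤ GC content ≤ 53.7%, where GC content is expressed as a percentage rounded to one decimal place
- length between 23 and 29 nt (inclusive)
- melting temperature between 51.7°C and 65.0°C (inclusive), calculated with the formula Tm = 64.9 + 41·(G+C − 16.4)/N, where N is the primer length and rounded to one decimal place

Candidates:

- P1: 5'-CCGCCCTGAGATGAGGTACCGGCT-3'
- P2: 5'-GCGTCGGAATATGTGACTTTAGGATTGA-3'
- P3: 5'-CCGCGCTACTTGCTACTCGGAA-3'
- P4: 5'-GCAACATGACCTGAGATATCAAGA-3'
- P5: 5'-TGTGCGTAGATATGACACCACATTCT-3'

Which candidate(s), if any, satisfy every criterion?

P1 (24 nt, A=4 T=4 G=8 C=8): longest run = 3 ✓; GC 16/24 = 66.7%, outside 39.4–53.7% ✗; length 24 ✓; Tm = 64.9 + 41·(16 − 16.4)/24 = 64.2°C ✓ — fails.
P2 (28 nt, A=7 T=9 G=9 C=3): longest run = 3 ✓; GC 12/28 = 42.9% ✓; length 28 ✓; Tm = 64.9 + 41·(12 − 16.4)/28 = 58.5°C ✓ — passes.
P3 (22 nt, A=4 T=5 G=5 C=8): longest run = 2 ✓; GC 13/22 = 59.1%, outside 39.4–53.7% ✗; length 22, outside 23–29 ✗; Tm = 64.9 + 41·(13 − 16.4)/22 = 58.6°C ✓ — fails.
P4 (24 nt, A=10 T=4 G=5 C=5): longest run = 2 ✓; GC 10/24 = 41.7% ✓; length 24 ✓; Tm = 64.9 + 41·(10 − 16.4)/24 = 54.0°C ✓ — passes.
P5 (26 nt, A=7 T=8 G=5 C=6): longest run = 2 ✓; GC 11/26 = 42.3% ✓; length 26 ✓; Tm = 64.9 + 41·(11 − 16.4)/26 = 56.4°C ✓ — passes.

P2, P4 and P5.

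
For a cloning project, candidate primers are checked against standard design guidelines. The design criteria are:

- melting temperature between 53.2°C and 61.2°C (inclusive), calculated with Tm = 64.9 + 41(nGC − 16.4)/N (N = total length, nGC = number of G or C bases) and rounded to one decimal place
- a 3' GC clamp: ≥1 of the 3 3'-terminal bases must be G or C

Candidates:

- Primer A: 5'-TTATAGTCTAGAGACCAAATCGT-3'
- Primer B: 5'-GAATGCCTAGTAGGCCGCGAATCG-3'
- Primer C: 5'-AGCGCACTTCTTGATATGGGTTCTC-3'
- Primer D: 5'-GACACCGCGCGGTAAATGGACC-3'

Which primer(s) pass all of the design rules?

Primer A (23 nt, A=8 T=7 G=4 C=4): Tm = 64.9 + 41·(8 − 16.4)/23 = 49.9°C, outside 53.2–61.2°C ✗; 3' end CGT has 2 G/C ✓ — fails.
Primer B (24 nt, A=6 T=4 G=8 C=6): Tm = 64.9 + 41·(14 − 16.4)/24 = 60.8°C ✓; 3' end TCG has 2 G/C ✓ — passes.
Primer C (25 nt, A=4 T=9 G=6 C=6): Tm = 64.9 + 41·(12 − 16.4)/25 = 57.7°C ✓; 3' end CTC has 2 G/C ✓ — passes.
Primer D (22 nt, A=6 T=2 G=7 C=7): Tm = 64.9 + 41·(14 − 16.4)/22 = 60.4°C ✓; 3' end ACC has 2 G/C ✓ — passes.

Primer B, Primer C and Primer D.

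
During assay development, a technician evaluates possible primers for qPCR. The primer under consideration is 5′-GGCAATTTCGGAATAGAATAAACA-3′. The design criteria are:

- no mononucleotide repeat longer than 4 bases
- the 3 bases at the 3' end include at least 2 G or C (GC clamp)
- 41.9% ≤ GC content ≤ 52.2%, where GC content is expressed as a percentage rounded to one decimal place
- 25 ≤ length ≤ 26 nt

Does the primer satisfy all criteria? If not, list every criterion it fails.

Base counts: A=11, T=5, G=5, C=3 (length 24).
homopolymer run: longest run = 3 ✓
GC clamp: 3' end ACA has 1 G/C, need ≥2 ✗
GC content: GC 8/24 = 33.3%, outside 41.9–52.2% ✗
length: length 24, outside 25–26 ✗

Fails: GC clamp, GC content, length.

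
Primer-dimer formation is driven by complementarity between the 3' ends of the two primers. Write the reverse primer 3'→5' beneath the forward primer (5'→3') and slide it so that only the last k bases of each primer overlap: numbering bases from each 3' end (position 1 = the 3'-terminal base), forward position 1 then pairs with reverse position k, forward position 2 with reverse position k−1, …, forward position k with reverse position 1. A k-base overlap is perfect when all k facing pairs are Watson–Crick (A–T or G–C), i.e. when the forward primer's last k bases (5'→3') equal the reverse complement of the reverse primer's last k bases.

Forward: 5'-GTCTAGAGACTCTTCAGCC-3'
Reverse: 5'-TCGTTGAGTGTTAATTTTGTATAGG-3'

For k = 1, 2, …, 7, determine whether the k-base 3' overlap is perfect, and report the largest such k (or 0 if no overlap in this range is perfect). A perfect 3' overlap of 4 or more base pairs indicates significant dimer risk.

Longest perfect overlap: 2 complementary base pairs; below the dimer-risk threshold (threshold 4).

Last 7 bases (5'→3') — forward …TTCAGCC, reverse …GTATAGG.
Reverse complement of the reverse primer's last 7 bases: CCTATAC; its first k bases are the reverse complement of the reverse primer's last k bases, so a perfect k-base overlap needs the forward primer's last k bases to equal them.
Comparing (forward last k vs required): k=1: C vs C ✓; k=2: CC vs CC ✓; k=3: GCC vs CCT ✗; k=4: AGCC vs CCTA ✗; k=5: CAGCC vs CCTAT ✗; k=6: TCAGCC vs CCTATA ✗; k=7: TTCAGCC vs CCTATAC ✗.
Perfect overlaps at k = 1, 2; the largest is 2.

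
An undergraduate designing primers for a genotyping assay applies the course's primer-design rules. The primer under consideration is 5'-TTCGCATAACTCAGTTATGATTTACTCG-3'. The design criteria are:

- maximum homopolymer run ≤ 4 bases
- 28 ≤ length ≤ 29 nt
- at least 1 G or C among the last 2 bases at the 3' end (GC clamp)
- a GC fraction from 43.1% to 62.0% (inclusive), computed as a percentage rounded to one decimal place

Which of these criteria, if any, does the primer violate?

Base counts: A=7, T=11, G=4, C=6 (length 28).
homopolymer run: longest run = 3 ✓
length: length 28 ✓
GC clamp: 3' end CG has 2 G/C ✓
GC content: GC 10/28 = 35.7%, outside 43.1–62.0% ✗

Fails: GC content.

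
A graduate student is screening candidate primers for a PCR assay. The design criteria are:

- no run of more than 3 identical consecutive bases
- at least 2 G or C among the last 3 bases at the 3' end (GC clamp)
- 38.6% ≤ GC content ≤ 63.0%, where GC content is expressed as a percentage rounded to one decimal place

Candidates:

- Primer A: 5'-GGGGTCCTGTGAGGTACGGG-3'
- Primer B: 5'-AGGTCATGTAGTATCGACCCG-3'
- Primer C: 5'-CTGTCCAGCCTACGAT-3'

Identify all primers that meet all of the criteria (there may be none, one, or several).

Primer A (20 nt, A=2 T=4 G=11 C=3): longest run = 4, exceeds 3 ✗; 3' end GGG has 3 G/C ✓; GC 14/20 = 70.0%, outside 38.6–63.0% ✗ — fails.
Primer B (21 nt, A=5 T=5 G=6 C=5): longest run = 3 ✓; 3' end CCG has 3 G/C ✓; GC 11/21 = 52.4% ✓ — passes.
Primer C (16 nt, A=3 T=4 G=3 C=6): longest run = 2 ✓; 3' end GAT has 1 G/C, need ≥2 ✗; GC 9/16 = 56.3% ✓ — fails.

Primer B only.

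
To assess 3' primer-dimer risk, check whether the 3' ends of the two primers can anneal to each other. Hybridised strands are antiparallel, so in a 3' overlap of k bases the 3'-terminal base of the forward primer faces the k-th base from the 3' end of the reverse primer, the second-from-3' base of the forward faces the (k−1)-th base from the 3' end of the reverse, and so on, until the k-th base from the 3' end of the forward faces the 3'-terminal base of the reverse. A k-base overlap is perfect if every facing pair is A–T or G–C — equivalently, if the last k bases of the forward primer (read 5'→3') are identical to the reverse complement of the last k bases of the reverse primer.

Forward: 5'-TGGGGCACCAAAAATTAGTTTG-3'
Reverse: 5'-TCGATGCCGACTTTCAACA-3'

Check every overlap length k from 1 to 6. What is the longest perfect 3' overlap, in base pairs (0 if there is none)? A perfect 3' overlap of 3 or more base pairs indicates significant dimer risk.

Last 6 bases (5'→3') — forward …AGTTTG, reverse …TCAACA.
Reverse complement of the reverse primer's last 6 bases: TGTTGA; its first k bases are the reverse complement of the reverse primer's last k bases, so a perfect k-base overlap needs the forward primer's last k bases to equal them.
Comparing (forward last k vs required): k=1: G vs T ✗; k=2: TG vs TG ✓; k=3: TTG vs TGT ✗; k=4: TTTG vs TGTT ✗; k=5: GTTTG vs TGTTG ✗; k=6: AGTTTG vs TGTTGA ✗.
Only k = 2 is perfect, so the longest perfect 3' overlap is 2.

Longest perfect overlap: 2 complementary base pairs; below the dimer-risk threshold (threshold 3).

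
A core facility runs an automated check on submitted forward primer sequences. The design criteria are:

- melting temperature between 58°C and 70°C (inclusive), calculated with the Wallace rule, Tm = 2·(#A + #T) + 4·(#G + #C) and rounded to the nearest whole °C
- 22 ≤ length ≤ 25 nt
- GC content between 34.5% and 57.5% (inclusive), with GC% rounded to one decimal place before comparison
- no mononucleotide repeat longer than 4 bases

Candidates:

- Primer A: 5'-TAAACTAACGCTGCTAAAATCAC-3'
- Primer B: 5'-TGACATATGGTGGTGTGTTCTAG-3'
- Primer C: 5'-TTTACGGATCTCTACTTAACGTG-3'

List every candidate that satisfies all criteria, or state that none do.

Primer A, Primer B and Primer C.

Primer A (23 nt, A=10 T=5 G=2 C=6): Tm = 2·15 + 4·8 = 62°C ✓; length 23 ✓; GC 8/23 = 34.8% ✓; longest run = 4 ✓ — passes.
Primer B (23 nt, A=4 T=9 G=8 C=2): Tm = 2·13 + 4·10 = 66°C ✓; length 23 ✓; GC 10/23 = 43.5% ✓; longest run = 2 ✓ — passes.
Primer C (23 nt, A=5 T=9 G=4 C=5): Tm = 2·14 + 4·9 = 64°C ✓; length 23 ✓; GC 9/23 = 39.1% ✓; longest run = 3 ✓ — passes.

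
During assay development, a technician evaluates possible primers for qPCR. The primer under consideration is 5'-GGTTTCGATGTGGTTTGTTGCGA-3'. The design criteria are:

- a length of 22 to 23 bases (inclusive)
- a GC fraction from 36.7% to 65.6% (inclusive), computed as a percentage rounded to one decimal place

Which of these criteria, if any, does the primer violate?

Meets all criteria.

Base counts: A=2, T=10, G=9, C=2 (length 23).
length: length 23 ✓
GC content: GC 11/23 = 47.8% ✓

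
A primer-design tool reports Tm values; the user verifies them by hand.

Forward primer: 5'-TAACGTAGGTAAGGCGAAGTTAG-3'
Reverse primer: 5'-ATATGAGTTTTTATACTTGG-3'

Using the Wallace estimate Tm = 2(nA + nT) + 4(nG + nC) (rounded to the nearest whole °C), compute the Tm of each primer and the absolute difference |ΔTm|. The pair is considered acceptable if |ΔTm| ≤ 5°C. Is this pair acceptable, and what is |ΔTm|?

Forward: A=8 T=5 G=8 C=2 → Tm = 2·13 + 4·10 = 66°C.
Reverse: A=5 T=10 G=4 C=1 → Tm = 2·15 + 4·5 = 50°C.
|ΔTm| = |66 − 50| = 16°C, > 5°C.

|ΔTm| = 16°C; the pair is not acceptable.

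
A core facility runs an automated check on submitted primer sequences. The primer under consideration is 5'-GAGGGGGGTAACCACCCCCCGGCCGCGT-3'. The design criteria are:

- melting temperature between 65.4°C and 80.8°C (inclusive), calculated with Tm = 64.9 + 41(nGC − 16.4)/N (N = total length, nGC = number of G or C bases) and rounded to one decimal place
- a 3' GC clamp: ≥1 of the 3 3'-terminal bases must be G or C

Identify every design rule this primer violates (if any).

Meets all criteria.

Base counts: A=4, T=2, G=11, C=11 (length 28).
Tm: Tm = 64.9 + 41·(22 − 16.4)/28 = 73.1°C ✓
GC clamp: 3' end CGT has 2 G/C ✓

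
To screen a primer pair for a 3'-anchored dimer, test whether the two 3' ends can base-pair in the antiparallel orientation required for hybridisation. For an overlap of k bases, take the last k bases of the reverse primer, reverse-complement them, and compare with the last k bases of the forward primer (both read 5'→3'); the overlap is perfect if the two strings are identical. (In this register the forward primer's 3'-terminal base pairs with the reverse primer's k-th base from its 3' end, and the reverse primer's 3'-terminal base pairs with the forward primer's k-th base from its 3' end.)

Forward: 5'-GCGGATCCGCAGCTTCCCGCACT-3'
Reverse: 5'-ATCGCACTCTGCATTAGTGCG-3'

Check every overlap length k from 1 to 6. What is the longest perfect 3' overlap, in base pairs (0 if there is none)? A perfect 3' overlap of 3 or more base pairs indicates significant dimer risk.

Longest perfect overlap: 6 complementary base pairs; significant dimer risk (threshold 3).

Last 6 bases (5'→3') — forward …CGCACT, reverse …AGTGCG.
Reverse complement of the reverse primer's last 6 bases: CGCACT; its first k bases are the reverse complement of the reverse primer's last k bases, so a perfect k-base overlap needs the forward primer's last k bases to equal them.
Comparing (forward last k vs required): k=1: T vs C ✗; k=2: CT vs CG ✗; k=3: ACT vs CGC ✗; k=4: CACT vs CGCA ✗; k=5: GCACT vs CGCAC ✗; k=6: CGCACT vs CGCACT ✓.
Only k = 6 is perfect, so the longest perfect 3' overlap is 6.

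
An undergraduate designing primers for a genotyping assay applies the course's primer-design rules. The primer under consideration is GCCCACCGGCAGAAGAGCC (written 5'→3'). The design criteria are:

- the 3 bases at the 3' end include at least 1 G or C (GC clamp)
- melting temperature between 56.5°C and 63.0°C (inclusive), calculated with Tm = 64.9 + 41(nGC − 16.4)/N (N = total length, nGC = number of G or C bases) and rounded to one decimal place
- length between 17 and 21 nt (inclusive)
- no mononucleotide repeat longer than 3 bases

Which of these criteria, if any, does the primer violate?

Meets all criteria.

Base counts: A=5, T=0, G=6, C=8 (length 19).
GC clamp: 3' end GCC has 3 G/C ✓
Tm: Tm = 64.9 + 41·(14 − 16.4)/19 = 59.7°C ✓
length: length 19 ✓
homopolymer run: longest run = 3 ✓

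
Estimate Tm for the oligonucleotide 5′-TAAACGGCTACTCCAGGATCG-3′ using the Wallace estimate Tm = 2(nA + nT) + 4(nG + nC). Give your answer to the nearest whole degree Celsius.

64°C

Base counts: A=6, T=4, G=5, C=6 (length 21).
Tm = 2·(6+4) + 4·(5+6) = 2·10 + 4·11 = 20 + 44 = 64°C.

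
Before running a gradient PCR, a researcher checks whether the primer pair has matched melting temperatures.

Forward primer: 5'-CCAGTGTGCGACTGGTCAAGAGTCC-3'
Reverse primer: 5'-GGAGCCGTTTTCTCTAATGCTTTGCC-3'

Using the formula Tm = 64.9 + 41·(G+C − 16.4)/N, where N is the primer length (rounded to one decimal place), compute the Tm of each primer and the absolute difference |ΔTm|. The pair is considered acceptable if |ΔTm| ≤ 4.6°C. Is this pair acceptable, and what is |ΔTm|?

Forward: G+C = 15, N = 25 → Tm = 64.9 + 41·(15 − 16.4)/25 = 62.6°C.
Reverse: G+C = 13, N = 26 → Tm = 64.9 + 41·(13 − 16.4)/26 = 59.5°C.
|ΔTm| = |62.6 − 59.5| = 3.1°C, ≤ 4.6°C.

|ΔTm| = 3.1°C; the pair is acceptable.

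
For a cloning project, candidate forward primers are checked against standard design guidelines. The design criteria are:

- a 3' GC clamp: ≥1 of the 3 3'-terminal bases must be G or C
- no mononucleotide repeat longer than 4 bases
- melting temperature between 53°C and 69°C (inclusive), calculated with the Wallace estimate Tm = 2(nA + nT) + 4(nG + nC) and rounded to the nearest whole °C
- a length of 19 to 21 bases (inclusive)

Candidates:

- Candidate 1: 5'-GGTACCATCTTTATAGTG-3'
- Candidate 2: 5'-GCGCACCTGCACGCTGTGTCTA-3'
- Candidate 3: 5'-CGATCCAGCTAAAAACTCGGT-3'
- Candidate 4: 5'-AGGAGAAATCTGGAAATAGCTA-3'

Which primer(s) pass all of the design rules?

Candidate 1 (18 nt, A=4 T=7 G=4 C=3): 3' end GTG has 2 G/C ✓; longest run = 3 ✓; Tm = 2·11 + 4·7 = 50°C, outside 53–69°C ✗; length 18, outside 19–21 ✗ — fails.
Candidate 2 (22 nt, A=3 T=5 G=6 C=8): 3' end CTA has 1 G/C ✓; longest run = 2 ✓; Tm = 2·8 + 4·14 = 72°C, outside 53–69°C ✗; length 22, outside 19–21 ✗ — fails.
Candidate 3 (21 nt, A=7 T=4 G=4 C=6): 3' end GGT has 2 G/C ✓; longest run = 5, exceeds 4 ✗; Tm = 2·11 + 4·10 = 62°C ✓; length 21 ✓ — fails.
Candidate 4 (22 nt, A=10 T=4 G=6 C=2): 3' end CTA has 1 G/C ✓; longest run = 3 ✓; Tm = 2·14 + 4·8 = 60°C ✓; length 22, outside 19–21 ✗ — fails.

None of the candidates satisfy all criteria.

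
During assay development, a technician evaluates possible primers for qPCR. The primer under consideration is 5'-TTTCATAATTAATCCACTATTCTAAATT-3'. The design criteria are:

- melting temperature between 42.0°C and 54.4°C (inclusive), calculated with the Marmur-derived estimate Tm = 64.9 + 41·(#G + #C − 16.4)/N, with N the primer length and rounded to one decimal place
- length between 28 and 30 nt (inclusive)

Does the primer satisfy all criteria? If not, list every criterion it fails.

Base counts: A=10, T=13, G=0, C=5 (length 28).
Tm: Tm = 64.9 + 41·(5 − 16.4)/28 = 48.2°C ✓
length: length 28 ✓

Meets all criteria.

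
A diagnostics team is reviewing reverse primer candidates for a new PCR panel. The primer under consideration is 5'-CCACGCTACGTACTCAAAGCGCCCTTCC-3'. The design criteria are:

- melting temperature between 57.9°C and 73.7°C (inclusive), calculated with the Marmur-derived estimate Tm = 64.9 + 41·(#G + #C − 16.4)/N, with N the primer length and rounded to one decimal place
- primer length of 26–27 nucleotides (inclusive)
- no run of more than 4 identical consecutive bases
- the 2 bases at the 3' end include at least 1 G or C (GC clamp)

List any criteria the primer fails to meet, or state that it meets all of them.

Base counts: A=6, T=5, G=4, C=13 (length 28).
Tm: Tm = 64.9 + 41·(17 − 16.4)/28 = 65.8°C ✓
length: length 28, outside 26–27 ✗
homopolymer run: longest run = 3 ✓
GC clamp: 3' end CC has 2 G/C ✓

Fails: length.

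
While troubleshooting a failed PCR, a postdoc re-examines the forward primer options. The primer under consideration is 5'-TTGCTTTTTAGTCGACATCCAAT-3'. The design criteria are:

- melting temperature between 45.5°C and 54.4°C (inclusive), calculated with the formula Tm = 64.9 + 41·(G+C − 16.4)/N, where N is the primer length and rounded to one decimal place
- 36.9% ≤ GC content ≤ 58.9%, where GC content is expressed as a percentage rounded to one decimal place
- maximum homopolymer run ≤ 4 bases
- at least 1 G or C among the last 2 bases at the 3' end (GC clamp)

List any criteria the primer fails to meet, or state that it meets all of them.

Fails: GC content, homopolymer run, GC clamp.

Base counts: A=5, T=10, G=3, C=5 (length 23).
Tm: Tm = 64.9 + 41·(8 − 16.4)/23 = 49.9°C ✓
GC content: GC 8/23 = 34.8%, outside 36.9–58.9% ✗
homopolymer run: longest run = 5, exceeds 4 ✗
GC clamp: 3' end AT has 0 G/C, need ≥1 ✗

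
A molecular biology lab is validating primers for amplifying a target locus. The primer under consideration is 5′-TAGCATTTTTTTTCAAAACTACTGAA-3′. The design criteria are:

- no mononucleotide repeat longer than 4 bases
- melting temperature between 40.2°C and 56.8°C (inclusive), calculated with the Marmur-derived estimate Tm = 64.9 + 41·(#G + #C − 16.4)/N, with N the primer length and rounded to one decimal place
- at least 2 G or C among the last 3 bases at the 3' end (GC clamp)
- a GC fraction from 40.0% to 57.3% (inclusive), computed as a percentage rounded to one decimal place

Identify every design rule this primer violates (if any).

Base counts: A=9, T=11, G=2, C=4 (length 26).
homopolymer run: longest run = 8, exceeds 4 ✗
Tm: Tm = 64.9 + 41·(6 − 16.4)/26 = 48.5°C ✓
GC clamp: 3' end GAA has 1 G/C, need ≥2 ✗
GC content: GC 6/26 = 23.1%, outside 40.0–57.3% ✗

Fails: homopolymer run, GC clamp, GC content.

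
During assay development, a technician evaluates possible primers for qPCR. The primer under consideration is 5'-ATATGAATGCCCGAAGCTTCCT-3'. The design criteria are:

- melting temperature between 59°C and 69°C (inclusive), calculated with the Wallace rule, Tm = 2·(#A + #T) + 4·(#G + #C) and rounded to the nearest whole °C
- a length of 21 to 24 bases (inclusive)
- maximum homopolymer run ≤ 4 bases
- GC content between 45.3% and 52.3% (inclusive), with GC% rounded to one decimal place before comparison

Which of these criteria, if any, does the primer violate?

Meets all criteria.

Base counts: A=6, T=6, G=4, C=6 (length 22).
Tm: Tm = 2·12 + 4·10 = 64°C ✓
length: length 22 ✓
homopolymer run: longest run = 3 ✓
GC content: GC 10/22 = 45.5% ✓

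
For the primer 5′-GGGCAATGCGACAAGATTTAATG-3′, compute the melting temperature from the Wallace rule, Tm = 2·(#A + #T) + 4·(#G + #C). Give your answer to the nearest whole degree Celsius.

66°C

Base counts: A=8, T=5, G=7, C=3 (length 23).
Tm = 2·(8+5) + 4·(7+3) = 2·13 + 4·10 = 26 + 40 = 66°C.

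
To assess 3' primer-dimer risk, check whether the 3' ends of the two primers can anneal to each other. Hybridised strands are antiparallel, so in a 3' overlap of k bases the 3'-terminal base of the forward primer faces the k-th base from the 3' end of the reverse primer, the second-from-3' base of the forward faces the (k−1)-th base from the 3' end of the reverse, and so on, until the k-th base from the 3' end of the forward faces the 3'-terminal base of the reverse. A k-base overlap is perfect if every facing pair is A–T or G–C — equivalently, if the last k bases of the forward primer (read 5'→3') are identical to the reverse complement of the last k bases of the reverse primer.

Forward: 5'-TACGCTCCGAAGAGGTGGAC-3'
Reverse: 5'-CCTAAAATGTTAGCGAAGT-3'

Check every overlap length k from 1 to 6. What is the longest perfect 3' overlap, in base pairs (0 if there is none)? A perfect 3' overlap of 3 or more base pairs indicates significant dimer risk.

Longest perfect overlap: 2 complementary base pairs; below the dimer-risk threshold (threshold 3).

Last 6 bases (5'→3') — forward …GTGGAC, reverse …CGAAGT.
Reverse complement of the reverse primer's last 6 bases: ACTTCG; its first k bases are the reverse complement of the reverse primer's last k bases, so a perfect k-base overlap needs the forward primer's last k bases to equal them.
Comparing (forward last k vs required): k=1: C vs A ✗; k=2: AC vs AC ✓; k=3: GAC vs ACT ✗; k=4: GGAC vs ACTT ✗; k=5: TGGAC vs ACTTC ✗; k=6: GTGGAC vs ACTTCG ✗.
Only k = 2 is perfect, so the longest perfect 3' overlap is 2.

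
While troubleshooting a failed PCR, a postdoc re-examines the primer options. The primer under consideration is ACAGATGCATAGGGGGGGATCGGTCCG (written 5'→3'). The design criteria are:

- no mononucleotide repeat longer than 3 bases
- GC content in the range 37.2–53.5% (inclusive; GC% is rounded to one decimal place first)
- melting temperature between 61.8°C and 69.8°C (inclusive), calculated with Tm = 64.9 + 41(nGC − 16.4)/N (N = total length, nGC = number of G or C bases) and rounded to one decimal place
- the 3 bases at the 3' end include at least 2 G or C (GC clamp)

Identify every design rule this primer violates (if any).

Base counts: A=6, T=4, G=12, C=5 (length 27).
homopolymer run: longest run = 7, exceeds 3 ✗
GC content: GC 17/27 = 63.0%, outside 37.2–53.5% ✗
Tm: Tm = 64.9 + 41·(17 − 16.4)/27 = 65.8°C ✓
GC clamp: 3' end CCG has 3 G/C ✓

Fails: homopolymer run, GC content.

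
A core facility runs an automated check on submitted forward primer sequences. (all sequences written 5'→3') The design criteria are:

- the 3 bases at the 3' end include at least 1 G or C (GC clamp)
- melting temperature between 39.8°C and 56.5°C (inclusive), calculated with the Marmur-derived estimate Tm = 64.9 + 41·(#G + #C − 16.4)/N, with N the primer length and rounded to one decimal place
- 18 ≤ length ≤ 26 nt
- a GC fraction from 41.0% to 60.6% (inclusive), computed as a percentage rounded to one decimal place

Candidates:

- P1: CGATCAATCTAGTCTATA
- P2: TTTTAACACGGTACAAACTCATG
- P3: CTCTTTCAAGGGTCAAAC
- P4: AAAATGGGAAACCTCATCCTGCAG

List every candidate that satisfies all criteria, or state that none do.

P1 (18 nt, A=6 T=6 G=2 C=4): 3' end ATA has 0 G/C, need ≥1 ✗; Tm = 64.9 + 41·(6 − 16.4)/18 = 41.2°C ✓; length 18 ✓; GC 6/18 = 33.3%, outside 41.0–60.6% ✗ — fails.
P2 (23 nt, A=8 T=7 G=3 C=5): 3' end ATG has 1 G/C ✓; Tm = 64.9 + 41·(8 − 16.4)/23 = 49.9°C ✓; length 23 ✓; GC 8/23 = 34.8%, outside 41.0–60.6% ✗ — fails.
P3 (18 nt, A=5 T=5 G=3 C=5): 3' end AAC has 1 G/C ✓; Tm = 64.9 + 41·(8 − 16.4)/18 = 45.8°C ✓; length 18 ✓; GC 8/18 = 44.4% ✓ — passes.
P4 (24 nt, A=9 T=4 G=5 C=6): 3' end CAG has 2 G/C ✓; Tm = 64.9 + 41·(11 − 16.4)/24 = 55.7°C ✓; length 24 ✓; GC 11/24 = 45.8% ✓ — passes.

P3 and P4.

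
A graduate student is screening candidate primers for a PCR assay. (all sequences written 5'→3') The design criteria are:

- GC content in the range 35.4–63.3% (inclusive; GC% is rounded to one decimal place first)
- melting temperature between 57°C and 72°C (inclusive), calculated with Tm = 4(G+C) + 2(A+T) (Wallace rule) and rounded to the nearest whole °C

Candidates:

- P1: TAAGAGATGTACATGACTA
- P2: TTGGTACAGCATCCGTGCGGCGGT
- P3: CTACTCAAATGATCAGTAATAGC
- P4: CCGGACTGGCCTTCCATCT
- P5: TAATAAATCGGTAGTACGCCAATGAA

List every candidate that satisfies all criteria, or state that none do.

P4 only.

P1 (19 nt, A=8 T=5 G=4 C=2): GC 6/19 = 31.6%, outside 35.4–63.3% ✗; Tm = 2·13 + 4·6 = 50°C, outside 57–72°C ✗ — fails.
P2 (24 nt, A=3 T=6 G=9 C=6): GC 15/24 = 62.5% ✓; Tm = 2·9 + 4·15 = 78°C, outside 57–72°C ✗ — fails.
P3 (23 nt, A=9 T=6 G=3 C=5): GC 8/23 = 34.8%, outside 35.4–63.3% ✗; Tm = 2·15 + 4·8 = 62°C ✓ — fails.
P4 (19 nt, A=2 T=5 G=4 C=8): GC 12/19 = 63.2% ✓; Tm = 2·7 + 4·12 = 62°C ✓ — passes.
P5 (26 nt, A=11 T=6 G=5 C=4): GC 9/26 = 34.6%, outside 35.4–63.3% ✗; Tm = 2·17 + 4·9 = 70°C ✓ — fails.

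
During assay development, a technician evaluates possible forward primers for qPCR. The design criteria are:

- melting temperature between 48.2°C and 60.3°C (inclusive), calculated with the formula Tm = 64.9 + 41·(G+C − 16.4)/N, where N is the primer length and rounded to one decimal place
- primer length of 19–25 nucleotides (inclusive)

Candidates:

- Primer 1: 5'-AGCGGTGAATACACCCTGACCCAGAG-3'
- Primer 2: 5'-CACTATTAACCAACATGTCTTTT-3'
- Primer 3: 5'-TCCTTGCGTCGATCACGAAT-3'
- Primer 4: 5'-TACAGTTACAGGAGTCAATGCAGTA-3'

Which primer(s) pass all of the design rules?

Primer 3 and Primer 4.

Primer 1 (26 nt, A=8 T=3 G=7 C=8): Tm = 64.9 + 41·(15 − 16.4)/26 = 62.7°C, outside 48.2–60.3°C ✗; length 26, outside 19–25 ✗ — fails.
Primer 2 (23 nt, A=7 T=9 G=1 C=6): Tm = 64.9 + 41·(7 − 16.4)/23 = 48.1°C, outside 48.2–60.3°C ✗; length 23 ✓ — fails.
Primer 3 (20 nt, A=4 T=6 G=4 C=6): Tm = 64.9 + 41·(10 − 16.4)/20 = 51.8°C ✓; length 20 ✓ — passes.
Primer 4 (25 nt, A=9 T=6 G=6 C=4): Tm = 64.9 + 41·(10 − 16.4)/25 = 54.4°C ✓; length 25 ✓ — passes.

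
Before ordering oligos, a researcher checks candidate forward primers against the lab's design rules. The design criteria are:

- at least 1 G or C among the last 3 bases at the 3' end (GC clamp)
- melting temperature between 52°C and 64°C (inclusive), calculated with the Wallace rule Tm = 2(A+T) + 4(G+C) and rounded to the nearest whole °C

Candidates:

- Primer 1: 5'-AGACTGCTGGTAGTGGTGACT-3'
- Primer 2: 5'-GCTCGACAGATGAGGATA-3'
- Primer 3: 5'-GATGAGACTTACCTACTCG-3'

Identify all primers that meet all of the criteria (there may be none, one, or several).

Primer 1 and Primer 3.

Primer 1 (21 nt, A=4 T=6 G=8 C=3): 3' end ACT has 1 G/C ✓; Tm = 2·10 + 4·11 = 64°C ✓ — passes.
Primer 2 (18 nt, A=6 T=3 G=6 C=3): 3' end ATA has 0 G/C, need ≥1 ✗; Tm = 2·9 + 4·9 = 54°C ✓ — fails.
Primer 3 (19 nt, A=5 T=5 G=4 C=5): 3' end TCG has 2 G/C ✓; Tm = 2·10 + 4·9 = 56°C ✓ — passes.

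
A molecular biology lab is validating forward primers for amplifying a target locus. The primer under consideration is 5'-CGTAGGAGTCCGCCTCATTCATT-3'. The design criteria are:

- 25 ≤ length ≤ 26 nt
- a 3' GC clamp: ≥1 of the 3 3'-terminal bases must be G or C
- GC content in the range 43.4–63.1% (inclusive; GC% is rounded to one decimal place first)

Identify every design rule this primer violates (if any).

Fails: length, GC clamp.

Base counts: A=4, T=7, G=5, C=7 (length 23).
length: length 23, outside 25–26 ✗
GC clamp: 3' end ATT has 0 G/C, need ≥1 ✗
GC content: GC 12/23 = 52.2% ✓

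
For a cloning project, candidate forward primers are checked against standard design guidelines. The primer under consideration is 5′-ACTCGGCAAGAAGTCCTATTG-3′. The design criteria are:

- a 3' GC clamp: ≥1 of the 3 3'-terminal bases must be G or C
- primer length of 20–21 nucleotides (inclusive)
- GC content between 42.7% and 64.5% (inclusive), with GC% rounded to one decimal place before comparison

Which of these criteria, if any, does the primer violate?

Meets all criteria.

Base counts: A=6, T=5, G=5, C=5 (length 21).
GC clamp: 3' end TTG has 1 G/C ✓
length: length 21 ✓
GC content: GC 10/21 = 47.6% ✓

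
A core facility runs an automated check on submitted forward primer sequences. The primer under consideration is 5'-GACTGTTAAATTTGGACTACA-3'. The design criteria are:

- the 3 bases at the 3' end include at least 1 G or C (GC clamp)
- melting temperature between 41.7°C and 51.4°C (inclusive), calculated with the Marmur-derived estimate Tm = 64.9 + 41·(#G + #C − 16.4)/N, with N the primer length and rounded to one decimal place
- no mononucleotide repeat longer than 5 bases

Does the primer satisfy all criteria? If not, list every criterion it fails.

Meets all criteria.

Base counts: A=7, T=7, G=4, C=3 (length 21).
GC clamp: 3' end ACA has 1 G/C ✓
Tm: Tm = 64.9 + 41·(7 − 16.4)/21 = 46.5°C ✓
homopolymer run: longest run = 3 ✓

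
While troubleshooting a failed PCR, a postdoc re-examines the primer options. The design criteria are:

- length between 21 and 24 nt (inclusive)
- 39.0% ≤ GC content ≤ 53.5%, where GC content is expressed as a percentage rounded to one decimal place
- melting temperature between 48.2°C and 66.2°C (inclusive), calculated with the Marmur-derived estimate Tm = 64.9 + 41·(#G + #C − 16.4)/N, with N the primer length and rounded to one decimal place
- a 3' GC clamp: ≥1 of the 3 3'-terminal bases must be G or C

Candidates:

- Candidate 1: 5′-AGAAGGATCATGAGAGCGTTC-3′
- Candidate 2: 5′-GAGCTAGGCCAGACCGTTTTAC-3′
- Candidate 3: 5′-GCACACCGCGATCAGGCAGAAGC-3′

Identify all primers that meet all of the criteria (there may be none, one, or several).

Candidate 1 (21 nt, A=7 T=4 G=7 C=3): length 21 ✓; GC 10/21 = 47.6% ✓; Tm = 64.9 + 41·(10 − 16.4)/21 = 52.4°C ✓; 3' end TTC has 1 G/C ✓ — passes.
Candidate 2 (22 nt, A=5 T=5 G=6 C=6): length 22 ✓; GC 12/22 = 54.5%, outside 39.0–53.5% ✗; Tm = 64.9 + 41·(12 − 16.4)/22 = 56.7°C ✓; 3' end TAC has 1 G/C ✓ — fails.
Candidate 3 (23 nt, A=7 T=1 G=7 C=8): length 23 ✓; GC 15/23 = 65.2%, outside 39.0–53.5% ✗; Tm = 64.9 + 41·(15 − 16.4)/23 = 62.4°C ✓; 3' end AGC has 2 G/C ✓ — fails.

Candidate 1 only.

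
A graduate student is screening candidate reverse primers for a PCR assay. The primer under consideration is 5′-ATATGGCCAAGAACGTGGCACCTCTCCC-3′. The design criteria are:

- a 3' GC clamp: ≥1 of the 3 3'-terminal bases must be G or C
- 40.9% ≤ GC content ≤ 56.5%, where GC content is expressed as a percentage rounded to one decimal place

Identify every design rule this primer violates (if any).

Base counts: A=7, T=5, G=6, C=10 (length 28).
GC clamp: 3' end CCC has 3 G/C ✓
GC content: GC 16/28 = 57.1%, outside 40.9–56.5% ✗

Fails: GC content.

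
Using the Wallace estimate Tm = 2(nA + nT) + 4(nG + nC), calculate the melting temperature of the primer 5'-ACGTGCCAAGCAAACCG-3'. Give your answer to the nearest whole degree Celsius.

Base counts: A=6, T=1, G=4, C=6 (length 17).
Tm = 2·(6+1) + 4·(4+6) = 2·7 + 4·10 = 14 + 40 = 54°C.

54°C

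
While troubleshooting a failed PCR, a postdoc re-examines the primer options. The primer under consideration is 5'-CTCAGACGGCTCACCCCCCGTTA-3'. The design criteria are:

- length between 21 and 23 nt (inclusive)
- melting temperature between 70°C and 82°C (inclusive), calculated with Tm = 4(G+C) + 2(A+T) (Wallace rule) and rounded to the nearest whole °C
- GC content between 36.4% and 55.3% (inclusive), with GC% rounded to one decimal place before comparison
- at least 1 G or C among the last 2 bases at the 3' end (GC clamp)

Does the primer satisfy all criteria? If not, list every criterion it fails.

Base counts: A=4, T=4, G=4, C=11 (length 23).
length: length 23 ✓
Tm: Tm = 2·8 + 4·15 = 76°C ✓
GC content: GC 15/23 = 65.2%, outside 36.4–55.3% ✗
GC clamp: 3' end TA has 0 G/C, need ≥1 ✗

Fails: GC content, GC clamp.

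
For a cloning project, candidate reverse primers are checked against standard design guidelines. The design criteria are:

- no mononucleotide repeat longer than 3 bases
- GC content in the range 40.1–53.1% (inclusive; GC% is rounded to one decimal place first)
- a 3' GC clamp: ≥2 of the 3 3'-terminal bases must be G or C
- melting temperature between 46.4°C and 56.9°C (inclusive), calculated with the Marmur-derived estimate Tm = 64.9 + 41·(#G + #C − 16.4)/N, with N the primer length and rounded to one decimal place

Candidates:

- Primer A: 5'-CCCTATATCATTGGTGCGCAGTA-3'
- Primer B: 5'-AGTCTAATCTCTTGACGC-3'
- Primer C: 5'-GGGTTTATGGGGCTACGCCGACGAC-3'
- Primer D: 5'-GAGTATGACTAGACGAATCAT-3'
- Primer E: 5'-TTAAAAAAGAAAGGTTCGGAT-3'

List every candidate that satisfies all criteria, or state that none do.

Primer A (23 nt, A=5 T=7 G=5 C=6): longest run = 3 ✓; GC 11/23 = 47.8% ✓; 3' end GTA has 1 G/C, need ≥2 ✗; Tm = 64.9 + 41·(11 − 16.4)/23 = 55.3°C ✓ — fails.
Primer B (18 nt, A=4 T=6 G=3 C=5): longest run = 2 ✓; GC 8/18 = 44.4% ✓; 3' end CGC has 3 G/C ✓; Tm = 64.9 + 41·(8 − 16.4)/18 = 45.8°C, outside 46.4–56.9°C ✗ — fails.
Primer C (25 nt, A=4 T=5 G=10 C=6): longest run = 4, exceeds 3 ✗; GC 16/25 = 64.0%, outside 40.1–53.1% ✗; 3' end GAC has 2 G/C ✓; Tm = 64.9 + 41·(16 − 16.4)/25 = 64.2°C, outside 46.4–56.9°C ✗ — fails.
Primer D (21 nt, A=8 T=5 G=5 C=3): longest run = 2 ✓; GC 8/21 = 38.1%, outside 40.1–53.1% ✗; 3' end CAT has 1 G/C, need ≥2 ✗; Tm = 64.9 + 41·(8 − 16.4)/21 = 48.5°C ✓ — fails.
Primer E (21 nt, A=10 T=5 G=5 C=1): longest run = 6, exceeds 3 ✗; GC 6/21 = 28.6%, outside 40.1–53.1% ✗; 3' end GAT has 1 G/C, need ≥2 ✗; Tm = 64.9 + 41·(6 − 16.4)/21 = 44.6°C, outside 46.4–56.9°C ✗ — fails.

None of the candidates satisfy all criteria.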